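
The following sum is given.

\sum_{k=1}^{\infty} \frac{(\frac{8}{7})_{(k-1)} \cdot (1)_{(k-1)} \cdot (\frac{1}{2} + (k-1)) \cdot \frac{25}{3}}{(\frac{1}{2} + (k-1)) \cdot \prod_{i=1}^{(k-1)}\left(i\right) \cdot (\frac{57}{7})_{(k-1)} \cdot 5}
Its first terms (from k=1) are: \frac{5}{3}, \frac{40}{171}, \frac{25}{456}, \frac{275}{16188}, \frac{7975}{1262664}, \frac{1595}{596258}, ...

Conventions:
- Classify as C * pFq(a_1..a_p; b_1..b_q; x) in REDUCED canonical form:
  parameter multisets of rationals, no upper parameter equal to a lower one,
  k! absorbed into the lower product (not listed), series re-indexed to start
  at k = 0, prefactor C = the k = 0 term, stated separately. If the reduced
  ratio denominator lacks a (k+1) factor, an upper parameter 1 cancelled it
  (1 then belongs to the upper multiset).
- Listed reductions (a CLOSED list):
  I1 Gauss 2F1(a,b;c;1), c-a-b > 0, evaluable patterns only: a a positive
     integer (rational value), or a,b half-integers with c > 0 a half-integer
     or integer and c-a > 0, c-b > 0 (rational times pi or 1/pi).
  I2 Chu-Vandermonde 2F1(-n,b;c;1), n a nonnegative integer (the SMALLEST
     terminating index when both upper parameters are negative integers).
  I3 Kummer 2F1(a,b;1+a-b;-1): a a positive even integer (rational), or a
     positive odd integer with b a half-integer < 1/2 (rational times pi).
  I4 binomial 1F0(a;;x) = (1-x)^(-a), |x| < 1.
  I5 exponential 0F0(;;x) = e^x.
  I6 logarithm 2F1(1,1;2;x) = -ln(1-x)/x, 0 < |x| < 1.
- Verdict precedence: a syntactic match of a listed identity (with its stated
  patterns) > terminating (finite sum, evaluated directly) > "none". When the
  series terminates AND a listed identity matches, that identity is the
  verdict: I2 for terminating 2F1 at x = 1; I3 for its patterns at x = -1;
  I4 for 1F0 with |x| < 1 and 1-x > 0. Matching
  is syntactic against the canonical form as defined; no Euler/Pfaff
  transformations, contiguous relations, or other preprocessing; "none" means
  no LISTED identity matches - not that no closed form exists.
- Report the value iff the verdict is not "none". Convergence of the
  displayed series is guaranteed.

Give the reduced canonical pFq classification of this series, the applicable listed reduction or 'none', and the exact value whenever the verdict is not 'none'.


Structural cue: from the first term \frac{5}{3}: k + 1/2 divides numerator and denominator alike; prefactor 5/3 after cancelling.
Term ratio: r(k) = 1 * (k+1) (k+\frac{8}{7}) / [(k+\frac{57}{7}) (k+1)] - rational in k. x = 1; t_0 = \frac{5}{3}; negate the roots.

At argument 1: a 2F1 with upper {1, \frac{8}{7}}, lower {\frac{57}{7}}, scaled by C = \frac{5}{3}. Verdict: Gauss (I1, integer-parameter pattern) matches (x = 1: the Gamma ratio telescopes since c-a-b = 6 > 0 and a = 1 in Z>0). Hence: \frac{125}{63}.


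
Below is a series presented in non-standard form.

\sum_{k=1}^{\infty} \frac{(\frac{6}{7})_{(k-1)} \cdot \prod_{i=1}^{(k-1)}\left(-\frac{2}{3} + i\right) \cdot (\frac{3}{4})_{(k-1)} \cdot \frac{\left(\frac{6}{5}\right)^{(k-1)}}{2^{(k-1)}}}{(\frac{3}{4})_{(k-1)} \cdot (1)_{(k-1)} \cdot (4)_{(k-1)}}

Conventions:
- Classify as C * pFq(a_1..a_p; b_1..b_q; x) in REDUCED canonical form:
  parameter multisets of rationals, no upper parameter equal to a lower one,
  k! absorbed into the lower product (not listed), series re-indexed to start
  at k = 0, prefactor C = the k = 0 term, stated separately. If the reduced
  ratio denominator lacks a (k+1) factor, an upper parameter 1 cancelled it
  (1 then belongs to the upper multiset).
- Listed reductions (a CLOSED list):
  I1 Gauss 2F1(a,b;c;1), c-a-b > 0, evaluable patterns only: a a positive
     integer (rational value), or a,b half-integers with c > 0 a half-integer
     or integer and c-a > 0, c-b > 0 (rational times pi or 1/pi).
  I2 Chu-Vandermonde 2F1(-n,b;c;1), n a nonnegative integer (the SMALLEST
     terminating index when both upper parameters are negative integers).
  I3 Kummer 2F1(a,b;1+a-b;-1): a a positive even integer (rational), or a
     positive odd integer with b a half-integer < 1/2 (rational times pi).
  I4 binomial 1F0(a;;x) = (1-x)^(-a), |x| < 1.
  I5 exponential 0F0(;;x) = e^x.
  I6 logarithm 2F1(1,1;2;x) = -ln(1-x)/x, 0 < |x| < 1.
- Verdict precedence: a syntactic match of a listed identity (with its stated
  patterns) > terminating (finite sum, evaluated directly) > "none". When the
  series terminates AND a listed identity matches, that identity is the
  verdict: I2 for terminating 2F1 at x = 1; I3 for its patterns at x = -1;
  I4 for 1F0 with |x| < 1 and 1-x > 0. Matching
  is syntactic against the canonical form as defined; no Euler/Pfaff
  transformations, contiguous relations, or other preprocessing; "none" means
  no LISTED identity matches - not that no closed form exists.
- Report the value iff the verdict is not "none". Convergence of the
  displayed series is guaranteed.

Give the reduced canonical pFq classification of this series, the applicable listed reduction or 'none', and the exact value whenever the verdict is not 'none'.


Canonical form: C = 1 times 2F1 with upper {\frac{1}{3}, \frac{6}{7}}, lower {4}, x = \frac{3}{5}. Verdict: no listed reduction: x = \frac{3}{5} and upper {\frac{1}{3}, \frac{6}{7}} fail every I1-I6 pattern.

Structural cue: t_0 being 1, the two k-th powers (prefactor 1) combine into one argument.
Step ratio: r(k) = \frac{3}{5} * (k+\frac{1}{3}) (k+\frac{6}{7}) / [(k+4) (k+1)] - poly over poly, x = \frac{3}{5} from leading terms; C = 1 at k = 0.


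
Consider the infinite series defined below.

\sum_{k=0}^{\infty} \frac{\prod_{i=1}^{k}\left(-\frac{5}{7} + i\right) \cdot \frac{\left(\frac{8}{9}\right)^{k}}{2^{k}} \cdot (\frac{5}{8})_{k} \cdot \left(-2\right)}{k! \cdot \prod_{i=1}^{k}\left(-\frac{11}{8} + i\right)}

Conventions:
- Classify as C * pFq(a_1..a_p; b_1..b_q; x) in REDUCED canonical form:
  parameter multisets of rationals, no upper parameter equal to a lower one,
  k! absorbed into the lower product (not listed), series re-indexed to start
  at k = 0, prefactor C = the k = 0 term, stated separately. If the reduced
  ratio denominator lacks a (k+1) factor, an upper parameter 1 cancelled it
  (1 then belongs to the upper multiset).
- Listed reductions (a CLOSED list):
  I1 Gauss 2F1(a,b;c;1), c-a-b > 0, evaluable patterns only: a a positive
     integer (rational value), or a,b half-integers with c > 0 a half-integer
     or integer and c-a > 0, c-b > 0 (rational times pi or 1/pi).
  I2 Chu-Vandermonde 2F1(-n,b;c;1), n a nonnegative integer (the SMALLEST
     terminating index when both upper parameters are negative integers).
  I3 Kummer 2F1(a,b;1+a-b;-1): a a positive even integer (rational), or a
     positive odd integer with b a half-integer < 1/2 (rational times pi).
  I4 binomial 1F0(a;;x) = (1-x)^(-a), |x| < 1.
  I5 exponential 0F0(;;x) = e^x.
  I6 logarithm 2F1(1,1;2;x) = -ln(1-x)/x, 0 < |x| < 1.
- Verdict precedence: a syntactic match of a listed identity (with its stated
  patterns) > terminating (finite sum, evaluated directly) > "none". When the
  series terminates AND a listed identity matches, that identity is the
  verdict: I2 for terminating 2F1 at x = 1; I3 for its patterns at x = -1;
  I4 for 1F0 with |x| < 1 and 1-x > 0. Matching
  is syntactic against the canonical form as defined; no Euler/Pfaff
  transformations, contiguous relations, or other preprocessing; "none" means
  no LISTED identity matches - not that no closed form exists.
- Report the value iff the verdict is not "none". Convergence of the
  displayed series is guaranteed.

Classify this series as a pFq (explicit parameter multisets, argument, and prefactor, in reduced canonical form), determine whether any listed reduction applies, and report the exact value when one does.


First insight: t_0 being -2, the running product (prefactor -2) telescopes to a rising factorial.
Step ratio: r(k) = \frac{4}{9} * (k+\frac{2}{7}) (k+\frac{5}{8}) / [(k-\frac{3}{8}) (k+1)] - rational; roots negated = parameters, x = \frac{4}{9}, C = -2.

Reduced: x = \frac{4}{9}, 2F1, upper = {\frac{2}{7}, \frac{5}{8}}, lower = {-\frac{3}{8}}, C = -2. Verdict: none. A 2F1 with upper {\frac{2}{7}, \frac{5}{8}} fits none of I1-I6 at x = \frac{4}{9}; the sum runs forever.


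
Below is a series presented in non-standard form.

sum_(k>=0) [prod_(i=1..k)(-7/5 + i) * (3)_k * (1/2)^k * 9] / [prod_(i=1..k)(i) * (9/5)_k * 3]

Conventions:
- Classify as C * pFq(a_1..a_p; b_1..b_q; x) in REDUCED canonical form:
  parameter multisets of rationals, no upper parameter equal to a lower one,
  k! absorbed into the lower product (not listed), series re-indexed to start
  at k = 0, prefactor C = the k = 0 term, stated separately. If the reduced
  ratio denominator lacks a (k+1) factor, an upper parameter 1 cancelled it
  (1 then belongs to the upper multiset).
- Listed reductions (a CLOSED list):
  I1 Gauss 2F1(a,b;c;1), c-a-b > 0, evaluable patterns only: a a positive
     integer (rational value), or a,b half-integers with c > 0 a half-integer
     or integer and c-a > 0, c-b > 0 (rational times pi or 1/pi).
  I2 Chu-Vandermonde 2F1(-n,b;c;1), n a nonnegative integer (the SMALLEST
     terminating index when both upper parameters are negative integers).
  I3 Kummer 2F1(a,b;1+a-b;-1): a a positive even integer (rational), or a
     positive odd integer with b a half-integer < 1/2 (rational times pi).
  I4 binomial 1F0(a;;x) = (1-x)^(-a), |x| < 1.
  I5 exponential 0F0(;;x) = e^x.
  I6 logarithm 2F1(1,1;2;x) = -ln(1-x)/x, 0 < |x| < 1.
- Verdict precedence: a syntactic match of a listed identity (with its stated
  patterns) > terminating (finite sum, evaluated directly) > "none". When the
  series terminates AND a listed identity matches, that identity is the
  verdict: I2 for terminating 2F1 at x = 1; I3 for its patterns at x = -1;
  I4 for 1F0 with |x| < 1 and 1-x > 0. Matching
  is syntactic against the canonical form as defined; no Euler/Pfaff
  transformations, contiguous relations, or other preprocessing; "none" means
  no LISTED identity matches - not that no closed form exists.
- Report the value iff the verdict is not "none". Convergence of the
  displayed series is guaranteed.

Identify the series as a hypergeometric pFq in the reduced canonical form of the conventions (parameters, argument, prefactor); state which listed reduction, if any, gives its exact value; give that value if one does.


Canonical form: C = 3 times 2F1 with upper {-2/5, 3}, lower {9/5}, x = 1/2. Verdict: none - this 2F1 at x = 1/2 matches no listed pattern, and upper {-2/5, 3} holds no stopper.

Key step: t_0 = 3 here, and the constant factors (C = 3) combine into one prefactor.
Step ratio: r(k) = (1/2) * (k-2/5) (k+3) / [(k+9/5) (k+1)] - rational; roots negated = parameters, x = (1/2), C = 3.


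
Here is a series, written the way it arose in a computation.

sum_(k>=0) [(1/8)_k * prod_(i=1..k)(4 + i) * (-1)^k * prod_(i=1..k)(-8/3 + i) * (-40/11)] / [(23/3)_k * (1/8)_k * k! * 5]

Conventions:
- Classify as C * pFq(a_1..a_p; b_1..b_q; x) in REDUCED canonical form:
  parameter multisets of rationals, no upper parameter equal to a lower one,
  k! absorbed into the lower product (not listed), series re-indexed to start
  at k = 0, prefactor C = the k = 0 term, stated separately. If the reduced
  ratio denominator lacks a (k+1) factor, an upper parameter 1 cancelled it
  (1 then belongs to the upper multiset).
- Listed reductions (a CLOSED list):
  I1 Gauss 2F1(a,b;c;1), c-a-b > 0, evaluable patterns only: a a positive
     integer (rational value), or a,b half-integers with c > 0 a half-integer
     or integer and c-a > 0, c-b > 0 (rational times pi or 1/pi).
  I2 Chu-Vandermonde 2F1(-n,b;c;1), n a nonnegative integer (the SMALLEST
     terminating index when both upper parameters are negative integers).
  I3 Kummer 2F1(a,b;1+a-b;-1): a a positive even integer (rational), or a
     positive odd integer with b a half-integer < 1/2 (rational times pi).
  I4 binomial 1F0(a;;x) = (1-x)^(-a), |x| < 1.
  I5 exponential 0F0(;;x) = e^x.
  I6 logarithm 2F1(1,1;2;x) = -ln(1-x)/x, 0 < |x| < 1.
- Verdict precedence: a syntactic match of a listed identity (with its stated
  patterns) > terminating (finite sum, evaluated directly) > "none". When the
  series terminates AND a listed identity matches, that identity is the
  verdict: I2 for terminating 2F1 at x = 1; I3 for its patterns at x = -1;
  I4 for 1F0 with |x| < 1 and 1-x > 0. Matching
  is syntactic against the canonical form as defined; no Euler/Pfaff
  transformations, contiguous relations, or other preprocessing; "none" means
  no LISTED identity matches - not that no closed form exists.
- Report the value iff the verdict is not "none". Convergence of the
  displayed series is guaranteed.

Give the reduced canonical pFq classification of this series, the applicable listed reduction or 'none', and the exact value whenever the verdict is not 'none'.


Canonical form: C = -8/11 times 2F1 with upper {-5/3, 5}, lower {23/3}, x = -1. Verdict: none. No listed pattern accepts 2F1(-5/3, 5; 23/3; -1).

Structural cue: t_0 = -8/11 here, and the parameter 1/8 appears in both the upper and lower lists and cancels.
Ratio: r(k) = (-1) * (k-5/3) (k+5) / [(k+23/3) (k+1)] ; factor over Q: parameters, x = (-1), and C = -8/11.


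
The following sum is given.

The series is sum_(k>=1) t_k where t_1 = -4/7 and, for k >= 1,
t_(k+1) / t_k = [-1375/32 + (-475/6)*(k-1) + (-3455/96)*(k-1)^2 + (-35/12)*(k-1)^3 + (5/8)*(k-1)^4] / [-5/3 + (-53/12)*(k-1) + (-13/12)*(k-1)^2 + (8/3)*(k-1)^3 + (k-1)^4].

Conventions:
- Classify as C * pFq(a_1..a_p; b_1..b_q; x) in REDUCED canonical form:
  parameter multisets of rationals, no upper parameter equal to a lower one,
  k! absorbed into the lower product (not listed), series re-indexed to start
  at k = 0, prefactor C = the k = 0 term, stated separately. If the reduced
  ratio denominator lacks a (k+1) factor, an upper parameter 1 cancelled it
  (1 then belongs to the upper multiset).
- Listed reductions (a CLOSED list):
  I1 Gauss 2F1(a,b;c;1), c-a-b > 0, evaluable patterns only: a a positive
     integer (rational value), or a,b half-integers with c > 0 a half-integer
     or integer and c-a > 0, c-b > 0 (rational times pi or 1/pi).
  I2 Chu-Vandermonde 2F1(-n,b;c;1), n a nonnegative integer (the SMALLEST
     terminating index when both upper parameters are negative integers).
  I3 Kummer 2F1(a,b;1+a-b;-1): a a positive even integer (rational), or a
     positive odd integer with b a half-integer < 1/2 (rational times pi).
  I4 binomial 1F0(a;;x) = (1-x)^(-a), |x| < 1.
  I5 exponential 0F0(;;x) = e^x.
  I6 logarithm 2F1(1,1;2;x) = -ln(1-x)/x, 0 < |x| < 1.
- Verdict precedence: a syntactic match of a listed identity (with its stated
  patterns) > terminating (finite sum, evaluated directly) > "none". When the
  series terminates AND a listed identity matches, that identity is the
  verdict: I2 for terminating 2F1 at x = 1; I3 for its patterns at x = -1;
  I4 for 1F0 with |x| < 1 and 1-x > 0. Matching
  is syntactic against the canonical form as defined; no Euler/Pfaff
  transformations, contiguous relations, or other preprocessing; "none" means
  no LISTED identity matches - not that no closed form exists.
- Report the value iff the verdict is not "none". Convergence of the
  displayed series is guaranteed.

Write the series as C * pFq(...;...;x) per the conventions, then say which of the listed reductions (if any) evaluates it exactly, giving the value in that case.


This is -4/7 * 3F2(-11, 5/6, 3; -4/3, 1/2; 5/8) in reduced canonical form. Verdict: terminating - upper -11 stops the sum at k = 11; the 12 terms are added exactly. Exact value: 347505403717113/883693816119296.

The tell: t_0 = -4/7 here, and factor the ratio over Q (C = -4/7): negated roots = parameters.
Term ratio: r(k) = (5/8) * (k-11) (k+5/6) (k+3) / [(k-4/3) (k+1/2) (k+1)] - rational; roots negated = parameters, x = (5/8), C = -4/7.


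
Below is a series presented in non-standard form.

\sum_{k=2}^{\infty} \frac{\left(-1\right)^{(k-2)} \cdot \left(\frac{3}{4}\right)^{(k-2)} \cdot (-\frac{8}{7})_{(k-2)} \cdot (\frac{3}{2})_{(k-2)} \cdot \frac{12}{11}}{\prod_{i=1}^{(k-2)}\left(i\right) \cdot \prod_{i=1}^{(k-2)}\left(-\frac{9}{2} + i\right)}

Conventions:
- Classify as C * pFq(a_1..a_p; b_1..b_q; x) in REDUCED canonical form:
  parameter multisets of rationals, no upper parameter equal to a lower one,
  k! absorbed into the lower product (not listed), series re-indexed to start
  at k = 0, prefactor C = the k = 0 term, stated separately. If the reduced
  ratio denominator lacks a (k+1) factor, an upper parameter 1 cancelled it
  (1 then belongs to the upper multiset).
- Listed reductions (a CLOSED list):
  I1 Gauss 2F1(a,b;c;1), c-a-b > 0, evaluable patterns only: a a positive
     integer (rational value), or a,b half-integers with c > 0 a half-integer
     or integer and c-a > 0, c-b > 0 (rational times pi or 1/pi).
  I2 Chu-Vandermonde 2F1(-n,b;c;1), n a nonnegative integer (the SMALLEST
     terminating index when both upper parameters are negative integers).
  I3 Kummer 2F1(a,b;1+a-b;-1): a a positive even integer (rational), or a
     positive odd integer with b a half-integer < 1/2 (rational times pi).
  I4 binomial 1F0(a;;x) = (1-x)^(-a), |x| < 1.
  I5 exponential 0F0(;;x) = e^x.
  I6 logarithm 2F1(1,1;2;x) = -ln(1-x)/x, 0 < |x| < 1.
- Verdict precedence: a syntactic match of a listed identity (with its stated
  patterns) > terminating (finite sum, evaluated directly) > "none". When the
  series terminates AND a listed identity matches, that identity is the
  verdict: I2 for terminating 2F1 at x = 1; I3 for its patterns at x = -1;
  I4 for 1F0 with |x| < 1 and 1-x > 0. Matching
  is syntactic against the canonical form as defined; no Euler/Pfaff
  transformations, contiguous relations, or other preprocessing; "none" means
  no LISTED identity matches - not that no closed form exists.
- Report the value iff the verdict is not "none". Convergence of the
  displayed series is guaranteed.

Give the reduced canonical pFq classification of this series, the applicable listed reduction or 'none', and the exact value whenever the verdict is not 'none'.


At argument -\frac{3}{4}: a 2F1 with upper {-\frac{8}{7}, \frac{3}{2}}, lower {-\frac{7}{2}}, scaled by C = \frac{12}{11}. Verdict: none. A 2F1 with upper {-\frac{8}{7}, \frac{3}{2}} fits none of I1-I6 at x = -\frac{3}{4}; the sum runs forever.

Structural cue: with t_0 = \frac{12}{11}, the (-1)^k factor (C = 12/11, x = -3/4) folds into the argument's sign.
Consecutive-term ratio: r(k) = -\frac{3}{4} * (k-\frac{8}{7}) (k+\frac{3}{2}) / [(k-\frac{7}{2}) (k+1)] - rational in k. x = -\frac{3}{4}; t_0 = \frac{12}{11}; negate the roots.


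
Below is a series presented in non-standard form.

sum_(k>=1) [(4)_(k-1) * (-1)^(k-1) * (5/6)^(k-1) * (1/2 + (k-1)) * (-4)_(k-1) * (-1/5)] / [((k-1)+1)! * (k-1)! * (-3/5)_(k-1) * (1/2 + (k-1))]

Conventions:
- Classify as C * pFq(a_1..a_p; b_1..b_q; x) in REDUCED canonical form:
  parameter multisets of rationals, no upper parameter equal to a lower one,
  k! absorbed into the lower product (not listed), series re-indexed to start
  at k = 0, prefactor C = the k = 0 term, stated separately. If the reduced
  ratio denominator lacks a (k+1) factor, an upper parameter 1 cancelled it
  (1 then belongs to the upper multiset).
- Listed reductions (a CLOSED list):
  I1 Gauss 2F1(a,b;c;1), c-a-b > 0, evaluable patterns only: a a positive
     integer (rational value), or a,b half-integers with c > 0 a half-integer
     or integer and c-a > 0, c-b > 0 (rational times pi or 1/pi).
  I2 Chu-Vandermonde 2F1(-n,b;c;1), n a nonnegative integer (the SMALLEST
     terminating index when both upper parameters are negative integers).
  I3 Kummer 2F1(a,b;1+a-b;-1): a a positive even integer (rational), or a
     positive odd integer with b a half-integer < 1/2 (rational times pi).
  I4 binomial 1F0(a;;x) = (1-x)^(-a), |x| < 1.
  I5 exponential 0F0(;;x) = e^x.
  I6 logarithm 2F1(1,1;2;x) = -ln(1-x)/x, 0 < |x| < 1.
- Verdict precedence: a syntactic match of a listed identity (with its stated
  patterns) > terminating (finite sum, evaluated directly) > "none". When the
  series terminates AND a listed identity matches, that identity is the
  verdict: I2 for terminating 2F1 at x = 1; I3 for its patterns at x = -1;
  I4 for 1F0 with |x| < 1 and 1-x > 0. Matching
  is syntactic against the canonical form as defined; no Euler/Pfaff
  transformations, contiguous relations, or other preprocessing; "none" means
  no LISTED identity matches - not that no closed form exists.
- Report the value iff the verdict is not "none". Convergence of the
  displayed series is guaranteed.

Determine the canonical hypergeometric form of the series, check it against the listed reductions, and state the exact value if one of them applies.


With C = -1/5: the canonical form is 2F2(-4, 4; -3/5, 2; -5/6). Verdict: terminating (-4 upstairs). 5 nonzero terms in all; added directly. Hence: 69638791/3265920.

Key step: x = (-5/6) and the denominator's factorial ratio (prefactor -1/5) is a lower Pochhammer.
Step ratio: r(k) = (-5/6) * (k-4) (k+4) / [(k-3/5) (k+2) (k+1)] ; factor over Q: parameters, x = (-5/6), and C = -1/5.


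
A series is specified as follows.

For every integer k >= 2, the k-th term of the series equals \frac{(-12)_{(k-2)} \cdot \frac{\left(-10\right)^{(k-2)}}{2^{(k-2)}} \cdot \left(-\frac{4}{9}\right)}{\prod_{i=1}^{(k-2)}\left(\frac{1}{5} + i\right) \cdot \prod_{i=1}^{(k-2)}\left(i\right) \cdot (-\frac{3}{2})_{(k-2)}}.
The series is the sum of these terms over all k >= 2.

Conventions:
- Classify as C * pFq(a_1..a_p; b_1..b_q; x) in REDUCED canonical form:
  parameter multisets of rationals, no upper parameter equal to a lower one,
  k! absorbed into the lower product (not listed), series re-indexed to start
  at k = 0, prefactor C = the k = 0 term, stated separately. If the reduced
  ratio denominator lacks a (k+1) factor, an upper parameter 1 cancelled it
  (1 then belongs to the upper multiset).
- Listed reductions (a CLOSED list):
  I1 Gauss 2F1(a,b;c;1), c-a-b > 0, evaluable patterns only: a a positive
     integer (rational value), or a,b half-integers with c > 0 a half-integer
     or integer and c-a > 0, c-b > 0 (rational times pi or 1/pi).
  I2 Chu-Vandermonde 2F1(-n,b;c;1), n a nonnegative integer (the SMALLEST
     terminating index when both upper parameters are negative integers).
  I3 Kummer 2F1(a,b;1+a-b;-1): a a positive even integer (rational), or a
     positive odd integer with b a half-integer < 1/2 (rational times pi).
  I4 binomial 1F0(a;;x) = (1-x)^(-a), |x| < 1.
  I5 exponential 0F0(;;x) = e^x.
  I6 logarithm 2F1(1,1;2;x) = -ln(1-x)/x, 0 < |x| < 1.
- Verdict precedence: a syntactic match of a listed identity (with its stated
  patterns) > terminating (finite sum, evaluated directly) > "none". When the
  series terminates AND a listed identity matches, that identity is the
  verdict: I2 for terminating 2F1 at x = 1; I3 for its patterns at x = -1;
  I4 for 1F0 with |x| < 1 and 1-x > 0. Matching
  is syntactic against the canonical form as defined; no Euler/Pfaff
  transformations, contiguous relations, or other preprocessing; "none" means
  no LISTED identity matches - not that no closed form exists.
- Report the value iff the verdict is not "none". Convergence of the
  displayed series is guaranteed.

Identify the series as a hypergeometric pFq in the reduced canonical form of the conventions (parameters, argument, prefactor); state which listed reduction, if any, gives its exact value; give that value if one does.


Classification (C = -\frac{4}{9}): 1F2 with upper {-12}, lower {-\frac{3}{2}, \frac{6}{5}}, argument x = -5. Verdict: terminating. (-12)_k vanishes past k = 12, leaving a 13-term sum, computed directly. Value: -\frac{86784269933050369990458418}{5214082240196064338103}.

Key step: with t_0 = -\frac{4}{9}, the product of the first k integers (C = -4/9, x = -5) is k!.
Adjacent-term ratio: r(k) = -5 * (k-12) / [(k-\frac{3}{2}) (k+\frac{6}{5}) (k+1)] - rational in k. x = -5; t_0 = -\frac{4}{9}; negate the roots.


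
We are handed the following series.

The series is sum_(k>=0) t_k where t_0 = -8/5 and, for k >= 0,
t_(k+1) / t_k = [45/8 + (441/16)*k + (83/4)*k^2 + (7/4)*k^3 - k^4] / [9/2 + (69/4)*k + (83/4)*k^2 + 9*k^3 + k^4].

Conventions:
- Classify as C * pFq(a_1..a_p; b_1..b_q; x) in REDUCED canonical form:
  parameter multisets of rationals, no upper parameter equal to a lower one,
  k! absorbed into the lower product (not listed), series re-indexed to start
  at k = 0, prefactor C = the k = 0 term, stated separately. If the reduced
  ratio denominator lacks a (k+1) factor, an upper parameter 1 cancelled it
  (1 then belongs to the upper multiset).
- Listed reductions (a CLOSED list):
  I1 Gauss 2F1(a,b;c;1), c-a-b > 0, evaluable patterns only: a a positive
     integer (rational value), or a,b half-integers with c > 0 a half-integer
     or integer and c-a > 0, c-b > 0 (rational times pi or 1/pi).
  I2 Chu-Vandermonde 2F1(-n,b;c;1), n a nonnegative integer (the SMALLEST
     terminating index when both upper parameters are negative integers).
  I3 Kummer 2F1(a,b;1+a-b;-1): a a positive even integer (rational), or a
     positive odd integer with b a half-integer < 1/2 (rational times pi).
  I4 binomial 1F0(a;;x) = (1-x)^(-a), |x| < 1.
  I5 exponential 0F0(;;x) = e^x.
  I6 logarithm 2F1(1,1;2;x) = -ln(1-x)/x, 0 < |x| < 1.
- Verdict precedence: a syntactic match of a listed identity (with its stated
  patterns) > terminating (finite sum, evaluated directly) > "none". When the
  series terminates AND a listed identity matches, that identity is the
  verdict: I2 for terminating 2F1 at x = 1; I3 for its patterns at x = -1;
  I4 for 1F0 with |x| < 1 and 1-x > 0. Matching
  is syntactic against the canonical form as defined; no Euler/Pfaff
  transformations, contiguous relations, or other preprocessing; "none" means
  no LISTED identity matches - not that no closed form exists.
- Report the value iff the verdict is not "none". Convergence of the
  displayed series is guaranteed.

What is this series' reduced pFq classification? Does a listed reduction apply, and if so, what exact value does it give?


x = -1 here; the reduced form reads 3F2, upper {-6, 1/4, 5/2}, lower {1/2, 6}, C = -8/5. Verdict: terminating. (-6)_k vanishes past k = 6, leaving a 7-term sum, computed directly. Hence: -148568201/18923520.

First insight: t_0 being -8/5, the expanded ratio factors over Q; C = -8/5, x = -1, roots give parameters.
Step ratio: r(k) = (-1) * (k-6) (k+1/4) (k+5/2) / [(k+1/2) (k+6) (k+1)] - rational in k. x = (-1); t_0 = -8/5; negate the roots.


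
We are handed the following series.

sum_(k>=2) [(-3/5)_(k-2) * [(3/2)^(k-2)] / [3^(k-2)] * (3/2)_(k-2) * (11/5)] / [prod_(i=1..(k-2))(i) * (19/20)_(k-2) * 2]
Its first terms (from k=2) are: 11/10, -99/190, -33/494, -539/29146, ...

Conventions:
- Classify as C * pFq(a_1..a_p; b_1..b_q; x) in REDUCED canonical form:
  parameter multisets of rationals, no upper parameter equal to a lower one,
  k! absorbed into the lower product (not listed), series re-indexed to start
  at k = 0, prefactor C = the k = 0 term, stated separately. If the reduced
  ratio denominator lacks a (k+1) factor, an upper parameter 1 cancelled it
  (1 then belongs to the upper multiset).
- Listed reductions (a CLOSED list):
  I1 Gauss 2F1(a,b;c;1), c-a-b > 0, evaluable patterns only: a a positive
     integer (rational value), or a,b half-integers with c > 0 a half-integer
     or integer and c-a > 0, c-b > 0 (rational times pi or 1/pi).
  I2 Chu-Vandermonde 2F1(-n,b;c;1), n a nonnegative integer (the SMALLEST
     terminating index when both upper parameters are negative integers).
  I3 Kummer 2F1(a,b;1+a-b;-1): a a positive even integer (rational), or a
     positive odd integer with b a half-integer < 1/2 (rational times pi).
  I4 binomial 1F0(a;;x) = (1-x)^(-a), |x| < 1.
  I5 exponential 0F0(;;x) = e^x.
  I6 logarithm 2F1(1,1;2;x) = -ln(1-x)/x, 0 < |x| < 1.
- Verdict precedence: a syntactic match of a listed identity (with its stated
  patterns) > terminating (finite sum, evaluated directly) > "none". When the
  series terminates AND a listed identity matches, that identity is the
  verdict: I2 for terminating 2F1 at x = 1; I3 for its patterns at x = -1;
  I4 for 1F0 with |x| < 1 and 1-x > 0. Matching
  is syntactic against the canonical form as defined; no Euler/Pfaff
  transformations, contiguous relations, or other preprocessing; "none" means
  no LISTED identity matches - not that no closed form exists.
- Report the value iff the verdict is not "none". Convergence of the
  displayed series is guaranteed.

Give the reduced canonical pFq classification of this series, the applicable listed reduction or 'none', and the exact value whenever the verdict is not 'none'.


Prefactor 11/10, argument 1/2: 2F1 with upper {-3/5, 3/2} over lower {19/20}. Verdict: no listed reduction: x = 1/2 and upper {-3/5, 3/2} fail every I1-I6 pattern.

Structural cue: t_0 = 11/10 here, and the two k-th powers (C = 11/10, x = 1/2) combine into one argument.
Ratio: r(k) = (1/2) * (k-3/5) (k+3/2) / [(k+19/20) (k+1)] - rational in k, leading ratio (1/2); with t_0 = 11/10, classification follows.


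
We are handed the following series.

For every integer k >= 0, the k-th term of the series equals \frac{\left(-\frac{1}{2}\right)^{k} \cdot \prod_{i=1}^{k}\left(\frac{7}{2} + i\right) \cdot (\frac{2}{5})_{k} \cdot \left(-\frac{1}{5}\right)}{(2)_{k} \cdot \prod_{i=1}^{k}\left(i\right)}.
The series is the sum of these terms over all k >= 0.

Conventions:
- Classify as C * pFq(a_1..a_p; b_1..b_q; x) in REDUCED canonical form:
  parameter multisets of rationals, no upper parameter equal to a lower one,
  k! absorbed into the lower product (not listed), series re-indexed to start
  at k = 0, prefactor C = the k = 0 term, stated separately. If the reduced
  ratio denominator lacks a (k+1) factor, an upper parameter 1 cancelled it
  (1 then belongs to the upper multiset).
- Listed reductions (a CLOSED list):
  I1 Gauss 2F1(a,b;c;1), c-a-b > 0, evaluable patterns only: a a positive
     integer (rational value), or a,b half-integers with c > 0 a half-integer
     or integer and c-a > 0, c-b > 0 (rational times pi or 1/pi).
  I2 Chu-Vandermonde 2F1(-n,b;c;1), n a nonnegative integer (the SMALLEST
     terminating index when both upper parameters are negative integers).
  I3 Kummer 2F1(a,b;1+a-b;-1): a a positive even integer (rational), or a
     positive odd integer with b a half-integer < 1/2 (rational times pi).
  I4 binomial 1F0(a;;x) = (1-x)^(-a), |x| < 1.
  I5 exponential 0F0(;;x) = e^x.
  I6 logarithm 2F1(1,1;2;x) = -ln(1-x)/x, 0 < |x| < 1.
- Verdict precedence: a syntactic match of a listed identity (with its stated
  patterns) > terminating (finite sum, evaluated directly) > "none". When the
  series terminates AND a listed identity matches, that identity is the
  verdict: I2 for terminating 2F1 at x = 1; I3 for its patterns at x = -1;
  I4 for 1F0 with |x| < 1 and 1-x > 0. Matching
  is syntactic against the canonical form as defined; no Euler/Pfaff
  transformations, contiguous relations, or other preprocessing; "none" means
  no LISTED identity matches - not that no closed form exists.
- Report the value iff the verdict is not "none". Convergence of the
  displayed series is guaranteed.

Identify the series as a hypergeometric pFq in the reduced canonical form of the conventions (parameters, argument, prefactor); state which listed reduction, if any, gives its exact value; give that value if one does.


Key step: x = -\frac{1}{2} and the running product (prefactor -1/5) telescopes to a rising factorial.
Adjacent-term ratio: r(k) = -\frac{1}{2} * (k+\frac{2}{5}) (k+\frac{9}{2}) / [(k+2) (k+1)] - rational in k, leading ratio -\frac{1}{2}; with t_0 = -\frac{1}{5}, classification follows.

x = -\frac{1}{2} here; the reduced form reads 2F1, upper {\frac{2}{5}, \frac{9}{2}}, lower {2}, C = -\frac{1}{5}. Verdict: none. A 2F1 with upper {\frac{2}{5}, \frac{9}{2}} fits none of I1-I6 at x = -\frac{1}{2}; the sum runs forever.


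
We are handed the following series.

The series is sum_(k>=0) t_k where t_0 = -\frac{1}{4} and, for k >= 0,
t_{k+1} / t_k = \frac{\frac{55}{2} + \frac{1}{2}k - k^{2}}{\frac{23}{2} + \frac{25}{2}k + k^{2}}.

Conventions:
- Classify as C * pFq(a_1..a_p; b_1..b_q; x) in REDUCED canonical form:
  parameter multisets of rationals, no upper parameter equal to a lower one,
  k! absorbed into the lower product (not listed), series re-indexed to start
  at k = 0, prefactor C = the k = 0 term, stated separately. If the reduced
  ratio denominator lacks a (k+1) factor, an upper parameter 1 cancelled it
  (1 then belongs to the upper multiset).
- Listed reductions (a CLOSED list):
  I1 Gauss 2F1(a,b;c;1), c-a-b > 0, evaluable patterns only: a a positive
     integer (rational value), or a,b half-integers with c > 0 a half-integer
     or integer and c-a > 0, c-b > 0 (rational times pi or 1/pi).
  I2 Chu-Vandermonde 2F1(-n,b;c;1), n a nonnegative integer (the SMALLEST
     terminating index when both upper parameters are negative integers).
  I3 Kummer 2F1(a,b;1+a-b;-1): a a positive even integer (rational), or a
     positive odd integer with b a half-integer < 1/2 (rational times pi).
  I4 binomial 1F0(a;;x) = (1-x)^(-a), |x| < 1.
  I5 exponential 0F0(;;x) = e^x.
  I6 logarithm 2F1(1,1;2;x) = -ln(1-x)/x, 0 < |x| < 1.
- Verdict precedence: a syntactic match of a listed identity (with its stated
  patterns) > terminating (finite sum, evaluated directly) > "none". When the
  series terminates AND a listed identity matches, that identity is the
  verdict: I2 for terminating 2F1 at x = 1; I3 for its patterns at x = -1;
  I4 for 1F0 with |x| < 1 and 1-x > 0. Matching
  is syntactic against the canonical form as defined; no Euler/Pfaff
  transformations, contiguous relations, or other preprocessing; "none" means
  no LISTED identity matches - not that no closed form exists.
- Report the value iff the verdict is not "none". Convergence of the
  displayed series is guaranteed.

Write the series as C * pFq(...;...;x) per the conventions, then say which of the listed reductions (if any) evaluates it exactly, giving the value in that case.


x = -1 here; the reduced form reads 2F1, upper {-\frac{11}{2}, 5}, lower {\frac{23}{2}}, C = -\frac{1}{4}. Verdict: Kummer's theorem (I3) fires (x = -1; c = \frac{23}{2} equals 1+a-b for upper {-\frac{11}{2}, 5}: listed pattern). Its exact value is \left(-\frac{43648605}{67108864}\right) \cdot \pi.

Key step: t_0 = -\frac{1}{4} here, and the expanded ratio factors over Q; C = -1/4, x = -1, roots give parameters.
Step ratio: r(k) = -1 * (k-\frac{11}{2}) (k+5) / [(k+\frac{23}{2}) (k+1)] - rational in k. x = -1; t_0 = -\frac{1}{4}; negate the roots.


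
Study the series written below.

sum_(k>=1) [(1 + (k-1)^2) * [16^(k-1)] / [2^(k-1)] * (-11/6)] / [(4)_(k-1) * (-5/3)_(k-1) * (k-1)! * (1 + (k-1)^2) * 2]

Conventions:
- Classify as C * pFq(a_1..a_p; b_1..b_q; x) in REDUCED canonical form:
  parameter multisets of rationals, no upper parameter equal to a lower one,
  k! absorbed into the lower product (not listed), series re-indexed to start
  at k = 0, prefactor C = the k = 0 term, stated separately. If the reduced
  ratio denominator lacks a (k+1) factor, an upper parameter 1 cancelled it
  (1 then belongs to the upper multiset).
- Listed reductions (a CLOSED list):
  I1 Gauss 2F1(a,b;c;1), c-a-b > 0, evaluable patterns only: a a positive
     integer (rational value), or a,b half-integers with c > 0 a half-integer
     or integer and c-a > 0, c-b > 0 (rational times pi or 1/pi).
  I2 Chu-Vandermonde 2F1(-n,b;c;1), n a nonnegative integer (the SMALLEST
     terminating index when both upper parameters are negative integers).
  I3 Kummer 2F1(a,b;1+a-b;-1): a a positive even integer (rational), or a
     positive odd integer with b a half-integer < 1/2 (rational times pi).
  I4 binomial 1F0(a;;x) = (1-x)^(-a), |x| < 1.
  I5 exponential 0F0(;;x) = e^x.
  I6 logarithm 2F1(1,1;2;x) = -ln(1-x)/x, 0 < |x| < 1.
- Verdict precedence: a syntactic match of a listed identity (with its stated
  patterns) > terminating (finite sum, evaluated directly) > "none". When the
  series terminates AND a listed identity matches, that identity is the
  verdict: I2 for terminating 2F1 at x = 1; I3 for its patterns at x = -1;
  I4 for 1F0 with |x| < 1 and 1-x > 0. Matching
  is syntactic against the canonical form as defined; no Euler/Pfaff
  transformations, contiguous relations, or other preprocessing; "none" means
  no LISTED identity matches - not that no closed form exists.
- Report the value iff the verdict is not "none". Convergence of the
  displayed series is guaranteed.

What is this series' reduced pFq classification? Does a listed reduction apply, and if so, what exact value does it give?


Reduced: x = 8, 0F2, upper = {-}, lower = {-5/3, 4}, C = -11/12. Verdict: none - this 0F2 at x = 8 matches no listed pattern, and upper {-} holds no stopper.

The tell: t_0 being -11/12, the constant factors (C = -11/12, x = 8) combine into one prefactor.
Term ratio: r(k) = 8 * 1 / [(k-5/3) (k+4) (k+1)] - rational in k, leading ratio 8; with t_0 = -11/12, classification follows.


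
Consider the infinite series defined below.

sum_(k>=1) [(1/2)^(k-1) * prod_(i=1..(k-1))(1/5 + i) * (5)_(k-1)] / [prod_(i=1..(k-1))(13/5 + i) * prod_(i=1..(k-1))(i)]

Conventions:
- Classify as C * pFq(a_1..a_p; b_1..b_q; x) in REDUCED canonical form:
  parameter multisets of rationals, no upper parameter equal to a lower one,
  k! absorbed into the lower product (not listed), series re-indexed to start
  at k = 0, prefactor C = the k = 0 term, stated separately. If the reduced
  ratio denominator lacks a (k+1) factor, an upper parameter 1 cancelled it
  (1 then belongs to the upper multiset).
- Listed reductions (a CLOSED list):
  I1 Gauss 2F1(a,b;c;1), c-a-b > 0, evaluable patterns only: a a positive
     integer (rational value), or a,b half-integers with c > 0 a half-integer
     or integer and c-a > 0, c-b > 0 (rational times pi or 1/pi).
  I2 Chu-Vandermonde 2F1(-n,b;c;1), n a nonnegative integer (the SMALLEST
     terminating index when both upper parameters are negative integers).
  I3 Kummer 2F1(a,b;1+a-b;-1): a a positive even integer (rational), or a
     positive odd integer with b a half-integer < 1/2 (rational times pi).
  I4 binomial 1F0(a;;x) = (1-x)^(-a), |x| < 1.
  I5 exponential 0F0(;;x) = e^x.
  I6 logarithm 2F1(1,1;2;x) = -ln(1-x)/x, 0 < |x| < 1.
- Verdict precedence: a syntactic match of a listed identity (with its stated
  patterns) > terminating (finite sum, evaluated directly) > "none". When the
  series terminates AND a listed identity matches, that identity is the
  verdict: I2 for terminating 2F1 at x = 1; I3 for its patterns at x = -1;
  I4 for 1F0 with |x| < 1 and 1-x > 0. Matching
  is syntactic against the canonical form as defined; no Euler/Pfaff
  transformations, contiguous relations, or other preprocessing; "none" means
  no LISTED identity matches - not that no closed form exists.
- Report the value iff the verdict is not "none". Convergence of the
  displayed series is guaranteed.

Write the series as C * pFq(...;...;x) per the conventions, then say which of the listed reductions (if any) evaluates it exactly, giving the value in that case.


Key observation: t_0 being 1, the product of the first k integers (prefactor 1) is k!.
Step ratio: r(k) = (1/2) * (k+6/5) (k+5) / [(k+18/5) (k+1)] ; factor over Q: parameters, x = (1/2), and C = 1.

x = 1/2 here; the reduced form reads 2F1, upper {6/5, 5}, lower {18/5}, C = 1. Verdict: none. Every listed pattern misses the 2F1 form at 1/2, upper {6/5, 5}.


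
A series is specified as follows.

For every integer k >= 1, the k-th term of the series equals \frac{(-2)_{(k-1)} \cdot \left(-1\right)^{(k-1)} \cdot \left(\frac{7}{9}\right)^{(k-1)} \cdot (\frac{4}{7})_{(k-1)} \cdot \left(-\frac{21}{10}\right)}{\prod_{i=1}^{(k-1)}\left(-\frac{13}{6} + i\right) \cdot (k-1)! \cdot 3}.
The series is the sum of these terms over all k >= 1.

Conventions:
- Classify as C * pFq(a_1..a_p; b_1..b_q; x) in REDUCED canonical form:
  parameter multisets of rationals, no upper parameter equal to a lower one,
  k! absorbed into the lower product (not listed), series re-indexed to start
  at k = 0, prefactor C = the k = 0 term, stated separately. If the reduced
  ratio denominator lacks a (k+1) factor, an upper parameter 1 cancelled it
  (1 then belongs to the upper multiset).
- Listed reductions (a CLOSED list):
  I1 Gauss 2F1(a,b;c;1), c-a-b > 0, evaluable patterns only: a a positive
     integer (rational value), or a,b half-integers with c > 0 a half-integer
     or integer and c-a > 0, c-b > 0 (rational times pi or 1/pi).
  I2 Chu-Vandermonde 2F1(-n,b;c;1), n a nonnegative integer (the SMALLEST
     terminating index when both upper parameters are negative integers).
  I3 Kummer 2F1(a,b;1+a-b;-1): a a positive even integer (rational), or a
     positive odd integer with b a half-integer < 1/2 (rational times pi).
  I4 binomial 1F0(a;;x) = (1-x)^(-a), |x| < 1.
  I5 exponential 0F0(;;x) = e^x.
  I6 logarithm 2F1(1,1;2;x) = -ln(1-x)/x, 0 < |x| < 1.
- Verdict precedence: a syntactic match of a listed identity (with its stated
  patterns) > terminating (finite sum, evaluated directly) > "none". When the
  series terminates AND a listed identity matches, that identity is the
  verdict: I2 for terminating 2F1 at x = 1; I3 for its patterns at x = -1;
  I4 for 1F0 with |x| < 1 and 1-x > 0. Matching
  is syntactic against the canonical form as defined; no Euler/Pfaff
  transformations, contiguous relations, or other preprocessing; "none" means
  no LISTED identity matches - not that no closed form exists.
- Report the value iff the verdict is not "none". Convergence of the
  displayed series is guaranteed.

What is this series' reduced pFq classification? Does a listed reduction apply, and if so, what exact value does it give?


Reduced: x = -\frac{7}{9}, 2F1, upper = {-2, \frac{4}{7}}, lower = {-\frac{7}{6}}, C = -\frac{7}{10}. Verdict: terminating at k = 2: the factor (-2)_k kills every later term; summing the 3 survivors is exact. Hence: -\frac{191}{90}.

First insight: t_0 being -\frac{7}{10}, the (-1)^k factor (C = -7/10, x = -7/9) folds into the argument's sign.
Step ratio: r(k) = -\frac{7}{9} * (k-2) (k+\frac{4}{7}) / [(k-\frac{7}{6}) (k+1)] - rational in k, leading ratio -\frac{7}{9}; with t_0 = -\frac{7}{10}, classification follows.
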